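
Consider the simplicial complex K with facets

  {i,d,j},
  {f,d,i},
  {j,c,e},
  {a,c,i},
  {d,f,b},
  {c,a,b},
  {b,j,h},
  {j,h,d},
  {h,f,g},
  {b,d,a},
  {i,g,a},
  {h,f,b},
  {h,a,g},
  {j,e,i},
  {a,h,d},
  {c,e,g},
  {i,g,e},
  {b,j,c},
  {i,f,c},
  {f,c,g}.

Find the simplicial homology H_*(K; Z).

Fix the vertex order a < b < c < d < e < f < g < h < i < j and write every simplex with vertices in increasing order. Then dim K = 2 and the simplices of K are:

  0-simplices (10): a, b, c, d, e, f, g, h, i, j
  1-simplices (30): ab, ac, ad, ag, ah, ai, bc, bd, bf, bh, bj, ce, cf, cg, ci, cj, df, dh, di, dj, eg, ei, ej, fg, fh, fi, gh, gi, hj, ij
  2-simplices (20): abc, abd, aci, adh, agh, agi, bcj, bdf, bfh, bhj, ceg, cej, cfg, cfi, dfi, dhj, dij, egi, eij, fgh

giving chain groups C_0 ≅ Z^10, C_1 ≅ Z^30, C_2 ≅ Z^20.

∂_1: C_1 → C_0 sends each edge [p,q] (with p < q) to q − p. For instance
  ∂ah = h − a.
The resulting 10×30 matrix has rank 9, and its Smith normal form has invariant factors (1,1,1,1,1,1,1,1,1).

The boundary map ∂_2: C_2 → C_1 acts by ∂[p,q,r] = [q,r] − [p,r] + [p,q]. For instance
  ∂bdf = df − bf + bd,
  ∂adh = dh − ah + ad.
The 30×20 boundary matrix has rank 20 and Smith normal form diag(1,1,1,1,1,1,1,1,1,1,1,1,1,1,1,1,1,1,1,2).

Computing H_k = (kernel of ∂_k) / (image of ∂_{k+1}):

  H_0: rank C_0 − rank ∂_1 = 10 − 9 = 1, and the invariant factors of ∂_1 are all 1, so H_0 = Z.
  H_1: rank ker ∂_1 − rank ∂_2 = (30 − 9) − 20 = 1, and ∂_2 has invariant factor 2 > 1, so H_1 = Z ⊕ Z/2.
  H_2: rank ker ∂_2 − rank ∂_3 = (20 − 20) − 0 = 0, and there is no ∂_3, so H_2 = 0.

As a check, the Euler characteristic is 10 − 30 + 20 = 0, which agrees with 1 − 1 + 0 = 0.

H_0 ≅ Z,  H_1 ≅ Z ⊕ Z/2,  H_2 = 0.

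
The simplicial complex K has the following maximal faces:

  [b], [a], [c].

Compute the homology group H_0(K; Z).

K has 3 vertices.
rank ∂_0 = 0, rank ∂_1 = 0 ⇒ b_0 = 3 − 0 − 0 = 3. So H_0 ≅ Z^3.

H_0 = Z^3.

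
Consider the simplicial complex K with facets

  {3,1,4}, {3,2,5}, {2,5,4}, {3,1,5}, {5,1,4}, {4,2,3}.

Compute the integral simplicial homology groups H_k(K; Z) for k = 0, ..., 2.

H_0 ≅ Z,  H_1 = 0,  H_2 ≅ Z.

We work with the vertex ordering 1 < 2 < 3 < 4 < 5. The simplices of K, each written with vertices in increasing order, are:

  0-simplices (5): [1], [2], [3], [4], [5]
  1-simplices (9): [1,3], [1,4], [1,5], [2,3], [2,4], [2,5], [3,4], [3,5], [4,5]
  2-simplices (6): [1,3,4], [1,3,5], [1,4,5], [2,3,4], [2,3,5], [2,4,5]

so the chain groups are C_0 ≅ Z^5, C_1 ≅ Z^9, C_2 ≅ Z^6.

Boundary ∂_1: C_1 → C_0 maps an edge to its endpoints' difference, ∂[p,q] = q − p. For instance
  ∂[3,5] = [5] − [3].
This gives a 5×9 integer matrix of rank 4; reducing to Smith normal form yields diagonal entries (1,1,1,1).

∂_2: C_2 → C_1 acts by ∂[p,q,r] = [q,r] − [p,r] + [p,q]. For instance
  ∂[2,3,5] = [3,5] − [2,5] + [2,3],
  ∂[1,4,5] = [4,5] − [1,5] + [1,4].
As a 9×6 matrix over Z this has rank 5, with invariant factors (1,1,1,1,1).

From H_k ≅ ker(∂_k) / im(∂_{k+1}) we obtain:

  H_0: rank C_0 − rank ∂_1 = 5 − 4 = 1, and the invariant factors of ∂_1 are all 1, so H_0 = Z.
  H_1: rank ker ∂_1 − rank ∂_2 = (9 − 4) − 5 = 0, and the invariant factors of ∂_2 are all 1, so H_1 = 0.
  H_2: rank ker ∂_2 − rank ∂_3 = (6 − 5) − 0 = 1, and there is no ∂_3, so H_2 = Z.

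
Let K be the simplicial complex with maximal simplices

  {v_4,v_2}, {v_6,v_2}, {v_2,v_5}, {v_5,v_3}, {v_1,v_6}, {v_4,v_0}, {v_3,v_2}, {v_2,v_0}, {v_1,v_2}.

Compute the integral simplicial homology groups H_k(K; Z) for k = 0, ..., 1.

Order the vertices as v_0 < v_1 < v_2 < v_3 < v_4 < v_5 < v_6. Listing each simplex with vertices in this order, K has dimension 1 with simplices:

  0-simplices (7): [v_0], [v_1], [v_2], [v_3], [v_4], [v_5], [v_6]
  1-simplices (9): [v_0,v_2], [v_0,v_4], [v_1,v_2], [v_1,v_6], [v_2,v_3], [v_2,v_4], [v_2,v_5], [v_2,v_6], [v_3,v_5]

so the chain groups are C_0 ≅ Z^7, C_1 ≅ Z^9.

∂_1: C_1 → C_0 maps an edge to its endpoints' difference, ∂[p,q] = q − p.
As a 7×9 matrix over Z this has rank 6, with invariant factors (1,1,1,1,1,1).

Now H_k = ker ∂_k / im ∂_{k+1}, so:

  H_0: rank C_0 − rank ∂_1 = 7 − 6 = 1, and the invariant factors of ∂_1 are all 1, so H_0 = Z.
  H_1: rank ker ∂_1 − rank ∂_2 = (9 − 6) − 0 = 3, and there is no ∂_2, so H_1 = Z^3.

(K is a triangulation of a wedge of 3 circles.)

H_0 = Z,  H_1 = Z^3.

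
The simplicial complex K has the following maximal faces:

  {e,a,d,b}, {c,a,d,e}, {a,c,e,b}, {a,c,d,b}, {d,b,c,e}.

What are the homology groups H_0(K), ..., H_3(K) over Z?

We work with the vertex ordering a < b < c < d < e. The simplices of K, each written with vertices in increasing order, are:

  0-simplices (5): a, b, c, d, e
  1-simplices (10): ab, ac, ad, ae, bc, bd, be, cd, ce, de
  2-simplices (10): abc, abd, abe, acd, ace, ade, bcd, bce, bde, cde
  3-simplices (5): abcd, abce, abde, acde, bcde

Hence C_0 ≅ Z^5, C_1 ≅ Z^10, C_2 ≅ Z^10, C_3 ≅ Z^5.

The boundary map ∂_1: C_1 → C_0 is given by ∂[p,q] = [q] − [p]. For instance
  ∂ab = b − a.
As a 5×10 matrix over Z this has rank 4, with invariant factors (1,1,1,1).

∂_2: C_2 → C_1 acts by ∂[p,q,r] = [q,r] − [p,r] + [p,q]. For instance
  ∂cde = de − ce + cd,
  ∂abc = bc − ac + ab.
The 10×10 boundary matrix has rank 6 and Smith normal form diag(1,1,1,1,1,1).

The boundary map ∂_3: C_3 → C_2 sends each 3-simplex σ to the alternating sum Σ_i (−1)^i (σ with its i-th vertex removed). For instance
  ∂bcde = cde − bde + bce − bcd,
  ∂abde = bde − ade + abe − abd.
As a 10×5 matrix over Z this has rank 4, with invariant factors (1,1,1,1).

Computing H_k = (kernel of ∂_k) / (image of ∂_{k+1}):

  H_0: rank C_0 − rank ∂_1 = 5 − 4 = 1, and the invariant factors of ∂_1 are all 1, so H_0 ≅ Z.
  H_1: rank ker ∂_1 − rank ∂_2 = (10 − 4) − 6 = 0, and the invariant factors of ∂_2 are all 1, so H_1 ≅ 0.
  H_2: rank ker ∂_2 − rank ∂_3 = (10 − 6) − 4 = 0, and the invariant factors of ∂_3 are all 1, so H_2 ≅ 0.
  H_3: rank ker ∂_3 − rank ∂_4 = (5 − 4) − 0 = 1, and there is no ∂_4, so H_3 ≅ Z.

As a check, the Euler characteristic is 5 − 10 + 10 − 5 = 0, which agrees with 1 − 0 + 0 − 1 = 0.
(K is a triangulation of the 3-sphere S^3.)

H_0 = Z,  H_1 = 0,  H_2 = 0,  H_3 = Z.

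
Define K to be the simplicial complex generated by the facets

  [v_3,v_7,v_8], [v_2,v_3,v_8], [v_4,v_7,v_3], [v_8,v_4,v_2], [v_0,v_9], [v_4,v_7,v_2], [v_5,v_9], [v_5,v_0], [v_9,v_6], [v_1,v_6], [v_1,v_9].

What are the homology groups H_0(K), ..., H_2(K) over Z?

We work with the vertex ordering v_0 < v_1 < v_2 < v_3 < v_4 < v_5 < v_6 < v_7 < v_8 < v_9. The simplices of K, each written with vertices in increasing order, are:

  0-simplices (10): [v_0], [v_1], [v_2], [v_3], [v_4], [v_5], [v_6], [v_7], [v_8], [v_9]
  1-simplices (16): (16 of them)
  2-simplices (5): [v_2,v_3,v_8], [v_2,v_4,v_7], [v_2,v_4,v_8], [v_3,v_4,v_7], [v_3,v_7,v_8]

so the chain groups are C_0 ≅ Z^10, C_1 ≅ Z^16, C_2 ≅ Z^5.

∂_1: C_1 → C_0 sends each edge [p,q] (with p < q) to q − p.
The 10×16 boundary matrix has rank 8 and Smith normal form diag(1,1,1,1,1,1,1,1).

The boundary map ∂_2: C_2 → C_1 sends each 2-simplex [p,q,r] to [q,r] − [p,r] + [p,q]. For instance
  ∂[v_2,v_4,v_8] = [v_4,v_8] − [v_2,v_8] + [v_2,v_4],
  ∂[v_2,v_3,v_8] = [v_3,v_8] − [v_2,v_8] + [v_2,v_3].
The 16×5 boundary matrix has rank 5 and Smith normal form diag(1,1,1,1,1).

From H_k ≅ ker(∂_k) / im(∂_{k+1}) we obtain:

  H_0: rank C_0 − rank ∂_1 = 10 − 8 = 2, and the invariant factors of ∂_1 are all 1, so H_0 = Z^2.
  H_1: rank ker ∂_1 − rank ∂_2 = (16 − 8) − 5 = 3, and the invariant factors of ∂_2 are all 1, so H_1 = Z^3.
  H_2: rank ker ∂_2 − rank ∂_3 = (5 − 5) − 0 = 0, and there is no ∂_3, so H_2 = 0.

H_0 ≅ Z^2,  H_1 ≅ Z^3,  H_2 = 0.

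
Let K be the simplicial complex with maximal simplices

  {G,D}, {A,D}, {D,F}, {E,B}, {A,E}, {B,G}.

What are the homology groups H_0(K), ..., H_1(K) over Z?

H_0 ≅ Z,  H_1 ≅ Z.

Take the total order A < B < D < E < F < G on the vertex set. Then K (dimension 1) consists of the simplices:

  0-simplices (6): A, B, D, E, F, G
  1-simplices (6): AD, AE, BE, BG, DF, DG

so the chain groups are C_0 ≅ Z^6, C_1 ≅ Z^6.

The boundary map ∂_1: C_1 → C_0 is given by ∂[p,q] = [q] − [p]. For instance
  ∂BE = E − B.
The 6×6 boundary matrix has rank 5 and Smith normal form diag(1,1,1,1,1).

Reading off H_k = ker ∂_k / im ∂_{k+1}:

  H_0: rank C_0 − rank ∂_1 = 6 − 5 = 1, and the invariant factors of ∂_1 are all 1, so H_0 ≅ Z.
  H_1: rank ker ∂_1 − rank ∂_2 = (6 − 5) − 0 = 1, and there is no ∂_2, so H_1 ≅ Z.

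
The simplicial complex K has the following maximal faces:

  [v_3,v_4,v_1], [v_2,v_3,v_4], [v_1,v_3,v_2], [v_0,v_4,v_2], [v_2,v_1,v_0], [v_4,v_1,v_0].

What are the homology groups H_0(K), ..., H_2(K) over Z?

H_0 = Z,  H_1 = 0,  H_2 = Z.

We work with the vertex ordering v_0 < v_1 < v_2 < v_3 < v_4. The simplices of K, each written with vertices in increasing order, are:

  0-simplices (5): [v_0], [v_1], [v_2], [v_3], [v_4]
  1-simplices (9): [v_0,v_1], [v_0,v_2], [v_0,v_4], [v_1,v_2], [v_1,v_3], [v_1,v_4], [v_2,v_3], [v_2,v_4], [v_3,v_4]
  2-simplices (6): [v_0,v_1,v_2], [v_0,v_1,v_4], [v_0,v_2,v_4], [v_1,v_2,v_3], [v_1,v_3,v_4], [v_2,v_3,v_4]

giving chain groups C_0 ≅ Z^5, C_1 ≅ Z^9, C_2 ≅ Z^6.

The boundary map ∂_1: C_1 → C_0 is given by ∂[p,q] = [q] − [p]. For instance
  ∂[v_1,v_4] = [v_4] − [v_1].
As a 5×9 matrix over Z this has rank 4, with invariant factors (1,1,1,1).

Boundary ∂_2: C_2 → C_1 sends each 2-simplex [p,q,r] to [q,r] − [p,r] + [p,q]. For instance
  ∂[v_0,v_1,v_2] = [v_1,v_2] − [v_0,v_2] + [v_0,v_1],
  ∂[v_0,v_2,v_4] = [v_2,v_4] − [v_0,v_4] + [v_0,v_2].
This gives a 9×6 integer matrix of rank 5; reducing to Smith normal form yields diagonal entries (1,1,1,1,1).

From H_k ≅ ker(∂_k) / im(∂_{k+1}) we obtain:

  H_0: rank C_0 − rank ∂_1 = 5 − 4 = 1, and the invariant factors of ∂_1 are all 1, so H_0 ≅ Z.
  H_1: rank ker ∂_1 − rank ∂_2 = (9 − 4) − 5 = 0, and the invariant factors of ∂_2 are all 1, so H_1 ≅ 0.
  H_2: rank ker ∂_2 − rank ∂_3 = (6 − 5) − 0 = 1, and there is no ∂_3, so H_2 ≅ Z.

As a check, the Euler characteristic is 5 − 9 + 6 = 2, which agrees with 1 − 0 + 1 = 2.
(K is a triangulation of the 2-sphere S^2.)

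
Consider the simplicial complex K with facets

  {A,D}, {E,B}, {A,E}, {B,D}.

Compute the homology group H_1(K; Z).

H_1 ≅ Z.

K has 4 vertices, 4 edges.
rank ∂_1 = 3, rank ∂_2 = 0 ⇒ b_1 = 4 − 3 − 0 = 1. So H_1 = Z.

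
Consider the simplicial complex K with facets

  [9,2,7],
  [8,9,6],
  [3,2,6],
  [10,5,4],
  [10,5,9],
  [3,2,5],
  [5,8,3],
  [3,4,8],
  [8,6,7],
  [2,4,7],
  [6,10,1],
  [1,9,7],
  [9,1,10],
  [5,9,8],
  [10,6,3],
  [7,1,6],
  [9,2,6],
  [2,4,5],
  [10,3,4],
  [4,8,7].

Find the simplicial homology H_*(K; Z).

We work with the vertex ordering 1 < 2 < 3 < 4 < 5 < 6 < 7 < 8 < 9 < 10. The simplices of K, each written with vertices in increasing order, are:

  0-simplices (10): [1], [2], [3], [4], [5], [6], [7], [8], [9], [10]
  1-simplices (30): (30 of them)
  2-simplices (20): (20 of them)

Hence C_0 ≅ Z^10, C_1 ≅ Z^30, C_2 ≅ Z^20.

Boundary ∂_1: C_1 → C_0 maps an edge to its endpoints' difference, ∂[p,q] = q − p. For instance
  ∂[7,8] = [8] − [7].
As a 10×30 matrix over Z this has rank 9, with invariant factors (1,1,1,1,1,1,1,1,1).

The boundary map ∂_2: C_2 → C_1 sends each 2-simplex [p,q,r] to [q,r] − [p,r] + [p,q]. For instance
  ∂[1,6,10] = [6,10] − [1,10] + [1,6],
  ∂[1,9,10] = [9,10] − [1,10] + [1,9].
The 30×20 boundary matrix has rank 20 and Smith normal form diag(1,1,1,1,1,1,1,1,1,1,1,1,1,1,1,1,1,1,1,2).

Reading off H_k = ker ∂_k / im ∂_{k+1}:

  H_0: rank C_0 − rank ∂_1 = 10 − 9 = 1, and the invariant factors of ∂_1 are all 1, so H_0 = Z.
  H_1: rank ker ∂_1 − rank ∂_2 = (30 − 9) − 20 = 1, and ∂_2 has invariant factor 2 > 1, so H_1 = Z ⊕ Z/2Z.
  H_2: rank ker ∂_2 − rank ∂_3 = (20 − 20) − 0 = 0, and there is no ∂_3, so H_2 = 0.

(K is a triangulation of the Klein bottle.)

H_0 = Z,  H_1 = Z ⊕ Z/2Z,  H_2 = 0.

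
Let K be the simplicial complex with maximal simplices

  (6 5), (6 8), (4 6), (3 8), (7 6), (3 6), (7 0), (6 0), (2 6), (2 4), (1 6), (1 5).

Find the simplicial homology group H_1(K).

H_1 = Z^4.

K has 9 vertices, 12 edges.
rank ∂_1 = 8, rank ∂_2 = 0 ⇒ b_1 = 12 − 8 − 0 = 4. So H_1 ≅ Z^4.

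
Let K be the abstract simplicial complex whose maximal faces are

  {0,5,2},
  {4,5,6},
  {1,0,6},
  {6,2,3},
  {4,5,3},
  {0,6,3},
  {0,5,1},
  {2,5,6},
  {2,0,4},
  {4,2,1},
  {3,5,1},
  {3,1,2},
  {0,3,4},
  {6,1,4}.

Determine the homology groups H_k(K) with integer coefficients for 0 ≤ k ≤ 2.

H_0 ≅ Z,  H_1 ≅ Z^2,  H_2 ≅ Z.

K has 7 vertices, 21 edges, 14 triangles.
rank ∂_0 = 0, rank ∂_1 = 6 ⇒ b_0 = 7 − 0 − 6 = 1; all invariant factors of ∂_1 are 1 so no torsion. So H_0 = Z.
rank ∂_1 = 6, rank ∂_2 = 13 ⇒ b_1 = 21 − 6 − 13 = 2; all invariant factors of ∂_2 are 1 so no torsion. So H_1 = Z^2.
rank ∂_2 = 13, rank ∂_3 = 0 ⇒ b_2 = 14 − 13 − 0 = 1. So H_2 = Z.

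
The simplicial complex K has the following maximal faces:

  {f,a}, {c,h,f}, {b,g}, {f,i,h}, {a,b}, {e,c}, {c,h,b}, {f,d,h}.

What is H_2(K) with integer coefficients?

We work with the vertex ordering a < b < c < d < e < f < g < h < i. The simplices of K, each written with vertices in increasing order, are:

  0-simplices (9): a, b, c, d, e, f, g, h, i
  1-simplices (13): ab, af, bc, bg, bh, ce, cf, ch, df, dh, fh, fi, hi
  2-simplices (4): bch, cfh, dfh, fhi

Hence C_0 ≅ Z^9, C_1 ≅ Z^13, C_2 ≅ Z^4.

The boundary map ∂_1: C_1 → C_0 maps an edge to its endpoints' difference, ∂[p,q] = q − p.
The 9×13 boundary matrix has rank 8 and Smith normal form diag(1,1,1,1,1,1,1,1).

The boundary map ∂_2: C_2 → C_1 sends each 2-simplex [p,q,r] to [q,r] − [p,r] + [p,q]. For instance
  ∂cfh = fh − ch + cf,
  ∂dfh = fh − dh + df.
The resulting 13×4 matrix has rank 4, and its Smith normal form has invariant factors (1,1,1,1).

Reading off H_k = ker ∂_k / im ∂_{k+1}:

  H_2: rank ker ∂_2 − rank ∂_3 = (4 − 4) − 0 = 0, and there is no ∂_3, so H_2 ≅ 0.

H_2 = 0.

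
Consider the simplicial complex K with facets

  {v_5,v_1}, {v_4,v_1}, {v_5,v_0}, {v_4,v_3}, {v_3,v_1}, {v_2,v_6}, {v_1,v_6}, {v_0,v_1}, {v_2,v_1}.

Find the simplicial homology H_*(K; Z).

Order the vertices as v_0 < v_1 < v_2 < v_3 < v_4 < v_5 < v_6. Listing each simplex with vertices in this order, K has dimension 1 with simplices:

  0-simplices (7): [v_0], [v_1], [v_2], [v_3], [v_4], [v_5], [v_6]
  1-simplices (9): [v_0,v_1], [v_0,v_5], [v_1,v_2], [v_1,v_3], [v_1,v_4], [v_1,v_5], [v_1,v_6], [v_2,v_6], [v_3,v_4]

Hence C_0 ≅ Z^7, C_1 ≅ Z^9.

Boundary ∂_1: C_1 → C_0 sends each edge [p,q] (with p < q) to q − p. For instance
  ∂[v_1,v_5] = [v_5] − [v_1].
As a 7×9 matrix over Z this has rank 6, with invariant factors (1,1,1,1,1,1).

Now H_k = ker ∂_k / im ∂_{k+1}, so:

  H_0: rank C_0 − rank ∂_1 = 7 − 6 = 1, and the invariant factors of ∂_1 are all 1, so H_0 = Z.
  H_1: rank ker ∂_1 − rank ∂_2 = (9 − 6) − 0 = 3, and there is no ∂_2, so H_1 = Z^3.

(K is a triangulation of a wedge of 3 circles.)

H_0 = Z,  H_1 = Z^3.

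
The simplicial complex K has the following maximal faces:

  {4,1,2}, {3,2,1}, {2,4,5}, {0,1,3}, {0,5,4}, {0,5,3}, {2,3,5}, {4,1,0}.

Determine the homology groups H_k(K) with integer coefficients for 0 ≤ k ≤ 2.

Take the total order 0 < 1 < 2 < 3 < 4 < 5 on the vertex set. Then K (dimension 2) consists of the simplices:

  0-simplices (6): [0], [1], [2], [3], [4], [5]
  1-simplices (12): [0,1], [0,3], [0,4], [0,5], [1,2], [1,3], [1,4], [2,3], [2,4], [2,5], [3,5], [4,5]
  2-simplices (8): [0,1,3], [0,1,4], [0,3,5], [0,4,5], [1,2,3], [1,2,4], [2,3,5], [2,4,5]

so the chain groups are C_0 ≅ Z^6, C_1 ≅ Z^12, C_2 ≅ Z^8.

Boundary ∂_1: C_1 → C_0 is given by ∂[p,q] = [q] − [p].
The 6×12 boundary matrix has rank 5 and Smith normal form diag(1,1,1,1,1).

Boundary ∂_2: C_2 → C_1 acts by ∂[p,q,r] = [q,r] − [p,r] + [p,q]. For instance
  ∂[1,2,3] = [2,3] − [1,3] + [1,2],
  ∂[1,2,4] = [2,4] − [1,4] + [1,2].
The 12×8 boundary matrix has rank 7 and Smith normal form diag(1,1,1,1,1,1,1).

From H_k ≅ ker(∂_k) / im(∂_{k+1}) we obtain:

  H_0: rank C_0 − rank ∂_1 = 6 − 5 = 1, and the invariant factors of ∂_1 are all 1, so H_0 ≅ Z.
  H_1: rank ker ∂_1 − rank ∂_2 = (12 − 5) − 7 = 0, and the invariant factors of ∂_2 are all 1, so H_1 ≅ 0.
  H_2: rank ker ∂_2 − rank ∂_3 = (8 − 7) − 0 = 1, and there is no ∂_3, so H_2 ≅ Z.

(K is a triangulation of the 2-sphere S^2.)

H_0 = Z,  H_1 = 0,  H_2 = Z.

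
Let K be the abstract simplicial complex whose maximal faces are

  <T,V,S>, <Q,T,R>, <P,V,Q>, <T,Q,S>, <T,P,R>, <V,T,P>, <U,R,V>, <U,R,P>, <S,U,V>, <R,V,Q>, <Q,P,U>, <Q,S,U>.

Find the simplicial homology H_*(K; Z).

Take the total order P < Q < R < S < T < U < V on the vertex set. Then K (dimension 2) consists of the simplices:

  0-simplices (7): P, Q, R, S, T, U, V
  1-simplices (18): PQ, PR, PT, PU, PV, QR, QS, QT, QU, QV, RT, RU, RV, ST, SU, SV, TV, UV
  2-simplices (12): PQU, PQV, PRT, PRU, PTV, QRT, QRV, QST, QSU, RUV, STV, SUV

giving chain groups C_0 ≅ Z^7, C_1 ≅ Z^18, C_2 ≅ Z^12.

Boundary ∂_1: C_1 → C_0 maps an edge to its endpoints' difference, ∂[p,q] = q − p.
As a 7×18 matrix over Z this has rank 6, with invariant factors (1,1,1,1,1,1).

Boundary ∂_2: C_2 → C_1 acts by ∂[p,q,r] = [q,r] − [p,r] + [p,q]. For instance
  ∂PRU = RU − PU + PR,
  ∂QRV = RV − QV + QR.
The 18×12 boundary matrix has rank 12 and Smith normal form diag(1,1,1,1,1,1,1,1,1,1,1,2).

Computing H_k = (kernel of ∂_k) / (image of ∂_{k+1}):

  H_0: rank C_0 − rank ∂_1 = 7 − 6 = 1, and the invariant factors of ∂_1 are all 1, so H_0 = Z.
  H_1: rank ker ∂_1 − rank ∂_2 = (18 − 6) − 12 = 0, and ∂_2 has invariant factor 2 > 1, so H_1 = Z/2.
  H_2: rank ker ∂_2 − rank ∂_3 = (12 − 12) − 0 = 0, and there is no ∂_3, so H_2 = 0.

H_0 = Z,  H_1 = Z/2,  H_2 = 0.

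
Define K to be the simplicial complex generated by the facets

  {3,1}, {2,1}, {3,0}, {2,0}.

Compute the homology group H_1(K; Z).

We work with the vertex ordering 0 < 1 < 2 < 3. The simplices of K, each written with vertices in increasing order, are:

  0-simplices (4): [0], [1], [2], [3]
  1-simplices (4): [0,2], [0,3], [1,2], [1,3]

Hence C_0 ≅ Z^4, C_1 ≅ Z^4.

Boundary ∂_1: C_1 → C_0 sends each edge [p,q] (with p < q) to q − p. For instance
  ∂[1,3] = [3] − [1].
This gives a 4×4 integer matrix of rank 3; reducing to Smith normal form yields diagonal entries (1,1,1).

Reading off H_k = ker ∂_k / im ∂_{k+1}:

  H_1: rank ker ∂_1 − rank ∂_2 = (4 − 3) − 0 = 1, and there is no ∂_2, so H_1 ≅ Z.

(K is a triangulation of the circle S^1.)

H_1 ≅ Z.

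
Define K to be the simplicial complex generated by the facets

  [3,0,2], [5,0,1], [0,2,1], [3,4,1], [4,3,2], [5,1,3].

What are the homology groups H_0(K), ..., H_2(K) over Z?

Take the total order 0 < 1 < 2 < 3 < 4 < 5 on the vertex set. Then K (dimension 2) consists of the simplices:

  0-simplices (6): [0], [1], [2], [3], [4], [5]
  1-simplices (12): [0,1], [0,2], [0,3], [0,5], [1,2], [1,3], [1,4], [1,5], [2,3], [2,4], [3,4], [3,5]
  2-simplices (6): [0,1,2], [0,1,5], [0,2,3], [1,3,4], [1,3,5], [2,3,4]

Hence C_0 ≅ Z^6, C_1 ≅ Z^12, C_2 ≅ Z^6.

Boundary ∂_1: C_1 → C_0 sends each edge [p,q] (with p < q) to q − p. For instance
  ∂[1,3] = [3] − [1].
This gives a 6×12 integer matrix of rank 5; reducing to Smith normal form yields diagonal entries (1,1,1,1,1).

The boundary map ∂_2: C_2 → C_1 maps a triangle to the signed sum of its edges. For instance
  ∂[2,3,4] = [3,4] − [2,4] + [2,3],
  ∂[0,2,3] = [2,3] − [0,3] + [0,2].
This gives a 12×6 integer matrix of rank 6; reducing to Smith normal form yields diagonal entries (1,1,1,1,1,1).

Now H_k = ker ∂_k / im ∂_{k+1}, so:

  H_0: rank C_0 − rank ∂_1 = 6 − 5 = 1, and the invariant factors of ∂_1 are all 1, so H_0 = Z.
  H_1: rank ker ∂_1 − rank ∂_2 = (12 − 5) − 6 = 1, and the invariant factors of ∂_2 are all 1, so H_1 = Z.
  H_2: rank ker ∂_2 − rank ∂_3 = (6 − 6) − 0 = 0, and there is no ∂_3, so H_2 = 0.

(K is a triangulation of the cylinder S^1 x I.)

H_0 ≅ Z,  H_1 ≅ Z,  H_2 = 0.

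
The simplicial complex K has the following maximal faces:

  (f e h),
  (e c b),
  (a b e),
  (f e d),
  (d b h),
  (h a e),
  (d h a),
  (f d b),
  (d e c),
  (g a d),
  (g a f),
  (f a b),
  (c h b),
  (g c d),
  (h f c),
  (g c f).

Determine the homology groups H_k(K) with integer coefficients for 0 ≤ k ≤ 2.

Order the vertices as a < b < c < d < e < f < g < h. Listing each simplex with vertices in this order, K has dimension 2 with simplices:

  0-simplices (8): a, b, c, d, e, f, g, h
  1-simplices (24): ab, ad, ae, af, ag, ah, bc, bd, be, bf, bh, cd, ce, cf, cg, ch, de, df, dg, dh, ef, eh, fg, fh
  2-simplices (16): abe, abf, adg, adh, aeh, afg, bce, bch, bdf, bdh, cde, cdg, cfg, cfh, def, efh

giving chain groups C_0 ≅ Z^8, C_1 ≅ Z^24, C_2 ≅ Z^16.

Boundary ∂_1: C_1 → C_0 maps an edge to its endpoints' difference, ∂[p,q] = q − p.
The 8×24 boundary matrix has rank 7 and Smith normal form diag(1,1,1,1,1,1,1).

Boundary ∂_2: C_2 → C_1 acts by ∂[p,q,r] = [q,r] − [p,r] + [p,q]. For instance
  ∂aeh = eh − ah + ae,
  ∂bdf = df − bf + bd.
As a 24×16 matrix over Z this has rank 15, with invariant factors (1,1,1,1,1,1,1,1,1,1,1,1,1,1,1).

Reading off H_k = ker ∂_k / im ∂_{k+1}:

  H_0: rank C_0 − rank ∂_1 = 8 − 7 = 1, and the invariant factors of ∂_1 are all 1, so H_0 ≅ Z.
  H_1: rank ker ∂_1 − rank ∂_2 = (24 − 7) − 15 = 2, and the invariant factors of ∂_2 are all 1, so H_1 ≅ Z^2.
  H_2: rank ker ∂_2 − rank ∂_3 = (16 − 15) − 0 = 1, and there is no ∂_3, so H_2 ≅ Z.

As a check, the Euler characteristic is 8 − 24 + 16 = 0, which agrees with 1 − 2 + 1 = 0.

H_0 ≅ Z,  H_1 ≅ Z^2,  H_2 ≅ Z.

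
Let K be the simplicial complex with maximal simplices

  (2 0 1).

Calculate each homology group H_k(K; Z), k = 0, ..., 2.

Take the total order 0 < 1 < 2 on the vertex set. Then K (dimension 2) consists of the simplices:

  0-simplices (3): [0], [1], [2]
  1-simplices (3): [0,1], [0,2], [1,2]
  2-simplices (1): [0,1,2]

giving chain groups C_0 ≅ Z^3, C_1 ≅ Z^3, C_2 ≅ Z^1.

The boundary map ∂_1: C_1 → C_0 is given by ∂[p,q] = [q] − [p]. For instance
  ∂[0,2] = [2] − [0].
As a 3×3 matrix over Z this has rank 2, with invariant factors (1,1).

The boundary map ∂_2: C_2 → C_1 acts by ∂[p,q,r] = [q,r] − [p,r] + [p,q]. For instance
  ∂[0,1,2] = [1,2] − [0,2] + [0,1].
The resulting 3×1 matrix has rank 1, and its Smith normal form has invariant factors (1).

Reading off H_k = ker ∂_k / im ∂_{k+1}:

  H_0: rank C_0 − rank ∂_1 = 3 − 2 = 1, and the invariant factors of ∂_1 are all 1, so H_0 ≅ Z.
  H_1: rank ker ∂_1 − rank ∂_2 = (3 − 2) − 1 = 0, and the invariant factors of ∂_2 are all 1, so H_1 ≅ 0.
  H_2: rank ker ∂_2 − rank ∂_3 = (1 − 1) − 0 = 0, and there is no ∂_3, so H_2 ≅ 0.

H_0 = Z,  H_1 = 0,  H_2 = 0.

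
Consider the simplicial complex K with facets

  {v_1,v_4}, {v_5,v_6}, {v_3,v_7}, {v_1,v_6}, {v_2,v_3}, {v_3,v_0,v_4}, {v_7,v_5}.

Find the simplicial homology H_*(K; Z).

Fix the vertex order v_0 < v_1 < v_2 < v_3 < v_4 < v_5 < v_6 < v_7 and write every simplex with vertices in increasing order. Then dim K = 2 and the simplices of K are:

  0-simplices (8): [v_0], [v_1], [v_2], [v_3], [v_4], [v_5], [v_6], [v_7]
  1-simplices (9): [v_0,v_3], [v_0,v_4], [v_1,v_4], [v_1,v_6], [v_2,v_3], [v_3,v_4], [v_3,v_7], [v_5,v_6], [v_5,v_7]
  2-simplices (1): [v_0,v_3,v_4]

so the chain groups are C_0 ≅ Z^8, C_1 ≅ Z^9, C_2 ≅ Z^1.

Boundary ∂_1: C_1 → C_0 sends each edge [p,q] (with p < q) to q − p. For instance
  ∂[v_5,v_7] = [v_7] − [v_5].
As a 8×9 matrix over Z this has rank 7, with invariant factors (1,1,1,1,1,1,1).

Boundary ∂_2: C_2 → C_1 acts by ∂[p,q,r] = [q,r] − [p,r] + [p,q]. For instance
  ∂[v_0,v_3,v_4] = [v_3,v_4] − [v_0,v_4] + [v_0,v_3].
The 9×1 boundary matrix has rank 1 and Smith normal form diag(1).

Now H_k = ker ∂_k / im ∂_{k+1}, so:

  H_0: rank C_0 − rank ∂_1 = 8 − 7 = 1, and the invariant factors of ∂_1 are all 1, so H_0 = Z.
  H_1: rank ker ∂_1 − rank ∂_2 = (9 − 7) − 1 = 1, and the invariant factors of ∂_2 are all 1, so H_1 = Z.
  H_2: rank ker ∂_2 − rank ∂_3 = (1 − 1) − 0 = 0, and there is no ∂_3, so H_2 = 0.

H_0 = Z,  H_1 = Z,  H_2 = 0.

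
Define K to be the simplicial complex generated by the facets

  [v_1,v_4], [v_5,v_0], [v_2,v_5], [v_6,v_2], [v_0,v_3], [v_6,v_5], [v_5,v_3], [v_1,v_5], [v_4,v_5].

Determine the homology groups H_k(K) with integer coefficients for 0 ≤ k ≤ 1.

H_0 = Z,  H_1 = Z^3.

We work with the vertex ordering v_0 < v_1 < v_2 < v_3 < v_4 < v_5 < v_6. The simplices of K, each written with vertices in increasing order, are:

  0-simplices (7): [v_0], [v_1], [v_2], [v_3], [v_4], [v_5], [v_6]
  1-simplices (9): [v_0,v_3], [v_0,v_5], [v_1,v_4], [v_1,v_5], [v_2,v_5], [v_2,v_6], [v_3,v_5], [v_4,v_5], [v_5,v_6]

so the chain groups are C_0 ≅ Z^7, C_1 ≅ Z^9.

The boundary map ∂_1: C_1 → C_0 sends each edge [p,q] (with p < q) to q − p. For instance
  ∂[v_0,v_3] = [v_3] − [v_0].
As a 7×9 matrix over Z this has rank 6, with invariant factors (1,1,1,1,1,1).

Reading off H_k = ker ∂_k / im ∂_{k+1}:

  H_0: rank C_0 − rank ∂_1 = 7 − 6 = 1, and the invariant factors of ∂_1 are all 1, so H_0 ≅ Z.
  H_1: rank ker ∂_1 − rank ∂_2 = (9 − 6) − 0 = 3, and there is no ∂_2, so H_1 ≅ Z^3.

As a check, the Euler characteristic is 7 − 9 = -2, which agrees with 1 − 3 = -2.
(K is a triangulation of a wedge of 3 circles.)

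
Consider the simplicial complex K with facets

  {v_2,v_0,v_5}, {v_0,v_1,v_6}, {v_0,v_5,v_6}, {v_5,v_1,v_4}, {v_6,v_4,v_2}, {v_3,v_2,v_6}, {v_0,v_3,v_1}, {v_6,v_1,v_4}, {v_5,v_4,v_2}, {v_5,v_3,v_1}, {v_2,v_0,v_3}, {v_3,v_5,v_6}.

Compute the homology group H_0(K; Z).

H_0 = Z.

We work with the vertex ordering v_0 < v_1 < v_2 < v_3 < v_4 < v_5 < v_6. The simplices of K, each written with vertices in increasing order, are:

  0-simplices (7): [v_0], [v_1], [v_2], [v_3], [v_4], [v_5], [v_6]
  1-simplices (18): (18 of them)
  2-simplices (12): (12 of them)

Hence C_0 ≅ Z^7, C_1 ≅ Z^18, C_2 ≅ Z^12.

Boundary ∂_1: C_1 → C_0 is given by ∂[p,q] = [q] − [p]. For instance
  ∂[v_3,v_6] = [v_6] − [v_3].
The resulting 7×18 matrix has rank 6, and its Smith normal form has invariant factors (1,1,1,1,1,1).

∂_2: C_2 → C_1 acts by ∂[p,q,r] = [q,r] − [p,r] + [p,q]. For instance
  ∂[v_0,v_5,v_6] = [v_5,v_6] − [v_0,v_6] + [v_0,v_5],
  ∂[v_0,v_1,v_6] = [v_1,v_6] − [v_0,v_6] + [v_0,v_1].
The resulting 18×12 matrix has rank 12, and its Smith normal form has invariant factors (1,1,1,1,1,1,1,1,1,1,1,2).

From H_k ≅ ker(∂_k) / im(∂_{k+1}) we obtain:

  H_0: rank C_0 − rank ∂_1 = 7 − 6 = 1, and the invariant factors of ∂_1 are all 1, so H_0 ≅ Z.

(K is a triangulation of the real projective plane RP^2.)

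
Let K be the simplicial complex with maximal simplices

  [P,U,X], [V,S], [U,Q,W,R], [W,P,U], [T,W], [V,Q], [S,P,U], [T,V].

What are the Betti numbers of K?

Fix the vertex order P < Q < R < S < T < U < V < W < X and write every simplex with vertices in increasing order. Then dim K = 3 and the simplices of K are:

  0-simplices (9): P, Q, R, S, T, U, V, W, X
  1-simplices (16): PS, PU, PW, PX, QR, QU, QV, QW, RU, RW, SU, SV, TV, TW, UW, UX
  2-simplices (7): PSU, PUW, PUX, QRU, QRW, QUW, RUW
  3-simplices (1): QRUW

so the chain groups are C_0 ≅ Z^9, C_1 ≅ Z^16, C_2 ≅ Z^7, C_3 ≅ Z^1.

∂_1: C_1 → C_0 maps an edge to its endpoints' difference, ∂[p,q] = q − p. For instance
  ∂TW = W − T.
The 9×16 boundary matrix has rank 8 and Smith normal form diag(1,1,1,1,1,1,1,1).

∂_2: C_2 → C_1 sends each 2-simplex [p,q,r] to [q,r] − [p,r] + [p,q]. For instance
  ∂RUW = UW − RW + RU,
  ∂QRU = RU − QU + QR.
The 16×7 boundary matrix has rank 6 and Smith normal form diag(1,1,1,1,1,1).

Boundary ∂_3: C_3 → C_2 sends each 3-simplex σ to the alternating sum Σ_i (−1)^i (σ with its i-th vertex removed). For instance
  ∂QRUW = RUW − QUW + QRW − QRU.
As a 7×1 matrix over Z this has rank 1, with invariant factors (1).

Reading off H_k = ker ∂_k / im ∂_{k+1}:

  H_0: rank C_0 − rank ∂_1 = 9 − 8 = 1, and the invariant factors of ∂_1 are all 1, so H_0 = Z.
  H_1: rank ker ∂_1 − rank ∂_2 = (16 − 8) − 6 = 2, and the invariant factors of ∂_2 are all 1, so H_1 = Z^2.
  H_2: rank ker ∂_2 − rank ∂_3 = (7 − 6) − 1 = 0, and the invariant factors of ∂_3 are all 1, so H_2 = 0.
  H_3: rank ker ∂_3 − rank ∂_4 = (1 − 1) − 0 = 0, and there is no ∂_4, so H_3 = 0.

As a check, the Euler characteristic is 9 − 16 + 7 − 1 = -1, which agrees with 1 − 2 + 0 − 0 = -1.

Hence the Betti numbers are b_0 = 1, b_1 = 2, b_2 = 0, b_3 = 0.

b_0 = 1, b_1 = 2, b_2 = 0, b_3 = 0.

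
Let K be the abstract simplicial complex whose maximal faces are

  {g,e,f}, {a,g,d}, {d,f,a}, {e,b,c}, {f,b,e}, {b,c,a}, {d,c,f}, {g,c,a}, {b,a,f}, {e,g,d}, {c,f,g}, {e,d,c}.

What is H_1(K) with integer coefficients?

H_1 = Z/2.

We work with the vertex ordering a < b < c < d < e < f < g. The simplices of K, each written with vertices in increasing order, are:

  0-simplices (7): a, b, c, d, e, f, g
  1-simplices (18): ab, ac, ad, af, ag, bc, be, bf, cd, ce, cf, cg, de, df, dg, ef, eg, fg
  2-simplices (12): abc, abf, acg, adf, adg, bce, bef, cde, cdf, cfg, deg, efg

so the chain groups are C_0 ≅ Z^7, C_1 ≅ Z^18, C_2 ≅ Z^12.

The boundary map ∂_1: C_1 → C_0 maps an edge to its endpoints' difference, ∂[p,q] = q − p. For instance
  ∂ab = b − a.
The resulting 7×18 matrix has rank 6, and its Smith normal form has invariant factors (1,1,1,1,1,1).

∂_2: C_2 → C_1 maps a triangle to the signed sum of its edges. For instance
  ∂cfg = fg − cg + cf,
  ∂bce = ce − be + bc.
This gives a 18×12 integer matrix of rank 12; reducing to Smith normal form yields diagonal entries (1,1,1,1,1,1,1,1,1,1,1,2).

Reading off H_k = ker ∂_k / im ∂_{k+1}:

  H_1: rank ker ∂_1 − rank ∂_2 = (18 − 6) − 12 = 0, and ∂_2 has invariant factor 2 > 1, so H_1 ≅ Z/2.

(K is a triangulation of the real projective plane RP^2.)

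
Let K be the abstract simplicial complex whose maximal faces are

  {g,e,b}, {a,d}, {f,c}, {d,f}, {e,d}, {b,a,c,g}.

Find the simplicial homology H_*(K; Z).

H_0 ≅ Z,  H_1 ≅ Z^2,  H_2 = 0,  H_3 = 0.

We work with the vertex ordering a < b < c < d < e < f < g. The simplices of K, each written with vertices in increasing order, are:

  0-simplices (7): a, b, c, d, e, f, g
  1-simplices (12): ab, ac, ad, ag, bc, be, bg, cf, cg, de, df, eg
  2-simplices (5): abc, abg, acg, bcg, beg
  3-simplices (1): abcg

so the chain groups are C_0 ≅ Z^7, C_1 ≅ Z^12, C_2 ≅ Z^5, C_3 ≅ Z^1.

Boundary ∂_1: C_1 → C_0 is given by ∂[p,q] = [q] − [p]. For instance
  ∂ac = c − a.
The 7×12 boundary matrix has rank 6 and Smith normal form diag(1,1,1,1,1,1).

∂_2: C_2 → C_1 acts by ∂[p,q,r] = [q,r] − [p,r] + [p,q]. For instance
  ∂bcg = cg − bg + bc,
  ∂abc = bc − ac + ab.
The 12×5 boundary matrix has rank 4 and Smith normal form diag(1,1,1,1).

Boundary ∂_3: C_3 → C_2 sends each 3-simplex σ to the alternating sum Σ_i (−1)^i (σ with its i-th vertex removed). For instance
  ∂abcg = bcg − acg + abg − abc.
As a 5×1 matrix over Z this has rank 1, with invariant factors (1).

Reading off H_k = ker ∂_k / im ∂_{k+1}:

  H_0: rank C_0 − rank ∂_1 = 7 − 6 = 1, and the invariant factors of ∂_1 are all 1, so H_0 = Z.
  H_1: rank ker ∂_1 − rank ∂_2 = (12 − 6) − 4 = 2, and the invariant factors of ∂_2 are all 1, so H_1 = Z^2.
  H_2: rank ker ∂_2 − rank ∂_3 = (5 − 4) − 1 = 0, and the invariant factors of ∂_3 are all 1, so H_2 = 0.
  H_3: rank ker ∂_3 − rank ∂_4 = (1 − 1) − 0 = 0, and there is no ∂_4, so H_3 = 0.

As a check, the Euler characteristic is 7 − 12 + 5 − 1 = -1, which agrees with 1 − 2 + 0 − 0 = -1.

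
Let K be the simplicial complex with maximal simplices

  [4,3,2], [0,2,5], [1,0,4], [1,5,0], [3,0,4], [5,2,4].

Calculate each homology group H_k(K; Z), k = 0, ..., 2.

H_0 ≅ Z,  H_1 ≅ Z,  H_2 = 0.

Take the total order 0 < 1 < 2 < 3 < 4 < 5 on the vertex set. Then K (dimension 2) consists of the simplices:

  0-simplices (6): [0], [1], [2], [3], [4], [5]
  1-simplices (12): [0,1], [0,2], [0,3], [0,4], [0,5], [1,4], [1,5], [2,3], [2,4], [2,5], [3,4], [4,5]
  2-simplices (6): [0,1,4], [0,1,5], [0,2,5], [0,3,4], [2,3,4], [2,4,5]

Hence C_0 ≅ Z^6, C_1 ≅ Z^12, C_2 ≅ Z^6.

Boundary ∂_1: C_1 → C_0 maps an edge to its endpoints' difference, ∂[p,q] = q − p.
As a 6×12 matrix over Z this has rank 5, with invariant factors (1,1,1,1,1).

∂_2: C_2 → C_1 acts by ∂[p,q,r] = [q,r] − [p,r] + [p,q]. For instance
  ∂[2,4,5] = [4,5] − [2,5] + [2,4],
  ∂[2,3,4] = [3,4] − [2,4] + [2,3].
As a 12×6 matrix over Z this has rank 6, with invariant factors (1,1,1,1,1,1).

From H_k ≅ ker(∂_k) / im(∂_{k+1}) we obtain:

  H_0: rank C_0 − rank ∂_1 = 6 − 5 = 1, and the invariant factors of ∂_1 are all 1, so H_0 ≅ Z.
  H_1: rank ker ∂_1 − rank ∂_2 = (12 − 5) − 6 = 1, and the invariant factors of ∂_2 are all 1, so H_1 ≅ Z.
  H_2: rank ker ∂_2 − rank ∂_3 = (6 − 6) − 0 = 0, and there is no ∂_3, so H_2 ≅ 0.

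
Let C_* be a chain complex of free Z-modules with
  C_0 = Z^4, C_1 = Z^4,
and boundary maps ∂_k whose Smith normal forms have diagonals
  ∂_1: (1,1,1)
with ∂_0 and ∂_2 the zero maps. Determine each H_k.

H_0 ≅ Z,  H_1 ≅ Z.

H_0: b_0 = 4 − 0 − 3 = 1; torsion from ∂_1 factors > 1: none. So H_0 ≅ Z.
H_1: b_1 = 4 − 3 − 0 = 1; torsion from ∂_2 factors > 1: none. So H_1 ≅ Z.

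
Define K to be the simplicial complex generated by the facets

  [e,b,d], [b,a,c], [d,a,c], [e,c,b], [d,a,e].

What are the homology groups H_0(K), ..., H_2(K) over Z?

H_0 ≅ Z,  H_1 ≅ Z,  H_2 = 0.

Take the total order a < b < c < d < e on the vertex set. Then K (dimension 2) consists of the simplices:

  0-simplices (5): a, b, c, d, e
  1-simplices (10): ab, ac, ad, ae, bc, bd, be, cd, ce, de
  2-simplices (5): abc, acd, ade, bce, bde

Hence C_0 ≅ Z^5, C_1 ≅ Z^10, C_2 ≅ Z^5.

The boundary map ∂_1: C_1 → C_0 is given by ∂[p,q] = [q] − [p].
The resulting 5×10 matrix has rank 4, and its Smith normal form has invariant factors (1,1,1,1).

The boundary map ∂_2: C_2 → C_1 sends each 2-simplex [p,q,r] to [q,r] − [p,r] + [p,q]. For instance
  ∂bde = de − be + bd,
  ∂bce = ce − be + bc.
This gives a 10×5 integer matrix of rank 5; reducing to Smith normal form yields diagonal entries (1,1,1,1,1).

Now H_k = ker ∂_k / im ∂_{k+1}, so:

  H_0: rank C_0 − rank ∂_1 = 5 − 4 = 1, and the invariant factors of ∂_1 are all 1, so H_0 = Z.
  H_1: rank ker ∂_1 − rank ∂_2 = (10 − 4) − 5 = 1, and the invariant factors of ∂_2 are all 1, so H_1 = Z.
  H_2: rank ker ∂_2 − rank ∂_3 = (5 − 5) − 0 = 0, and there is no ∂_3, so H_2 = 0.

As a check, the Euler characteristic is 5 − 10 + 5 = 0, which agrees with 1 − 1 + 0 = 0.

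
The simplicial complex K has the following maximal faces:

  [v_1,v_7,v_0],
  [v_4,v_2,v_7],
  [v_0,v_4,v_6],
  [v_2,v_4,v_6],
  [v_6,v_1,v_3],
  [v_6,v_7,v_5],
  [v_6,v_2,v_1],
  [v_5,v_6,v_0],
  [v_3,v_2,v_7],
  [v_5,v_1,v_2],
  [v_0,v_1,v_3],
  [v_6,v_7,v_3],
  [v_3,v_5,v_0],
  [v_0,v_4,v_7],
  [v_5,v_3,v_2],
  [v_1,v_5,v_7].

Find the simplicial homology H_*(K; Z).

H_0 ≅ Z,  H_1 ≅ Z^2,  H_2 ≅ Z.

We work with the vertex ordering v_0 < v_1 < v_2 < v_3 < v_4 < v_5 < v_6 < v_7. The simplices of K, each written with vertices in increasing order, are:

  0-simplices (8): [v_0], [v_1], [v_2], [v_3], [v_4], [v_5], [v_6], [v_7]
  1-simplices (24): (24 of them)
  2-simplices (16): (16 of them)

Hence C_0 ≅ Z^8, C_1 ≅ Z^24, C_2 ≅ Z^16.

∂_1: C_1 → C_0 maps an edge to its endpoints' difference, ∂[p,q] = q − p. For instance
  ∂[v_3,v_6] = [v_6] − [v_3].
This gives a 8×24 integer matrix of rank 7; reducing to Smith normal form yields diagonal entries (1,1,1,1,1,1,1).

Boundary ∂_2: C_2 → C_1 acts by ∂[p,q,r] = [q,r] − [p,r] + [p,q]. For instance
  ∂[v_2,v_3,v_5] = [v_3,v_5] − [v_2,v_5] + [v_2,v_3],
  ∂[v_0,v_1,v_3] = [v_1,v_3] − [v_0,v_3] + [v_0,v_1].
The resulting 24×16 matrix has rank 15, and its Smith normal form has invariant factors (1,1,1,1,1,1,1,1,1,1,1,1,1,1,1).

Computing H_k = (kernel of ∂_k) / (image of ∂_{k+1}):

  H_0: rank C_0 − rank ∂_1 = 8 − 7 = 1, and the invariant factors of ∂_1 are all 1, so H_0 ≅ Z.
  H_1: rank ker ∂_1 − rank ∂_2 = (24 − 7) − 15 = 2, and the invariant factors of ∂_2 are all 1, so H_1 ≅ Z^2.
  H_2: rank ker ∂_2 − rank ∂_3 = (16 − 15) − 0 = 1, and there is no ∂_3, so H_2 ≅ Z.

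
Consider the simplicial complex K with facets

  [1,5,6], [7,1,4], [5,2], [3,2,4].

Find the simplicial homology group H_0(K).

H_0 ≅ Z.

Order the vertices as 1 < 2 < 3 < 4 < 5 < 6 < 7. Listing each simplex with vertices in this order, K has dimension 2 with simplices:

  0-simplices (7): [1], [2], [3], [4], [5], [6], [7]
  1-simplices (10): [1,4], [1,5], [1,6], [1,7], [2,3], [2,4], [2,5], [3,4], [4,7], [5,6]
  2-simplices (3): [1,4,7], [1,5,6], [2,3,4]

so the chain groups are C_0 ≅ Z^7, C_1 ≅ Z^10, C_2 ≅ Z^3.

Boundary ∂_1: C_1 → C_0 is given by ∂[p,q] = [q] − [p].
This gives a 7×10 integer matrix of rank 6; reducing to Smith normal form yields diagonal entries (1,1,1,1,1,1).

The boundary map ∂_2: C_2 → C_1 acts by ∂[p,q,r] = [q,r] − [p,r] + [p,q]. For instance
  ∂[1,5,6] = [5,6] − [1,6] + [1,5],
  ∂[2,3,4] = [3,4] − [2,4] + [2,3].
The resulting 10×3 matrix has rank 3, and its Smith normal form has invariant factors (1,1,1).

Reading off H_k = ker ∂_k / im ∂_{k+1}:

  H_0: rank C_0 − rank ∂_1 = 7 − 6 = 1, and the invariant factors of ∂_1 are all 1, so H_0 = Z.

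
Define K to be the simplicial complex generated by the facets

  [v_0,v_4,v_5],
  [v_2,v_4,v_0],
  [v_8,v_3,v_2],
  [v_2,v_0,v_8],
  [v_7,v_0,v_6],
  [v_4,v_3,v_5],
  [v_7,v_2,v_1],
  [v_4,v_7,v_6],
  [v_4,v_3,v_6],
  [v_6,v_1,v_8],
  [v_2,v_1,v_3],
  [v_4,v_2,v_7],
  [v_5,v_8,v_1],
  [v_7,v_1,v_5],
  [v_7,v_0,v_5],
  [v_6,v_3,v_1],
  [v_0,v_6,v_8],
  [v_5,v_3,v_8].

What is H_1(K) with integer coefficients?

H_1 = Z ⊕ Z/2.

K has 9 vertices, 27 edges, 18 triangles.
rank ∂_1 = 8, rank ∂_2 = 18 ⇒ b_1 = 27 − 8 − 18 = 1; ∂_2 has invariant factor(s) [2] giving torsion. So H_1 ≅ Z ⊕ Z/2.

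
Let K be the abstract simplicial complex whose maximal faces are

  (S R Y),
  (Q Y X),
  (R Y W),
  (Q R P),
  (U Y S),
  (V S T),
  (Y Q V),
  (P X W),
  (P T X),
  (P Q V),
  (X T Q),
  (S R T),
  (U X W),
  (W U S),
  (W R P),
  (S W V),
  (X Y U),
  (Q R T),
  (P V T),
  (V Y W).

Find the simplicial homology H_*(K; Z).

Order the vertices as P < Q < R < S < T < U < V < W < X < Y. Listing each simplex with vertices in this order, K has dimension 2 with simplices:

  0-simplices (10): P, Q, R, S, T, U, V, W, X, Y
  1-simplices (30): PQ, PR, PT, PV, PW, PX, QR, QT, QV, QX, QY, RS, RT, RW, RY, ST, SU, SV, SW, SY, TV, TX, UW, UX, UY, VW, VY, WX, WY, XY
  2-simplices (20): PQR, PQV, PRW, PTV, PTX, PWX, QRT, QTX, QVY, QXY, RST, RSY, RWY, STV, SUW, SUY, SVW, UWX, UXY, VWY

so the chain groups are C_0 ≅ Z^10, C_1 ≅ Z^30, C_2 ≅ Z^20.

∂_1: C_1 → C_0 sends each edge [p,q] (with p < q) to q − p. For instance
  ∂QV = V − Q.
The 10×30 boundary matrix has rank 9 and Smith normal form diag(1,1,1,1,1,1,1,1,1).

Boundary ∂_2: C_2 → C_1 maps a triangle to the signed sum of its edges. For instance
  ∂UXY = XY − UY + UX,
  ∂SUY = UY − SY + SU.
This gives a 30×20 integer matrix of rank 20; reducing to Smith normal form yields diagonal entries (1,1,1,1,1,1,1,1,1,1,1,1,1,1,1,1,1,1,1,2).

From H_k ≅ ker(∂_k) / im(∂_{k+1}) we obtain:

  H_0: rank C_0 − rank ∂_1 = 10 − 9 = 1, and the invariant factors of ∂_1 are all 1, so H_0 = Z.
  H_1: rank ker ∂_1 − rank ∂_2 = (30 − 9) − 20 = 1, and ∂_2 has invariant factor 2 > 1, so H_1 = Z ⊕ Z/2.
  H_2: rank ker ∂_2 − rank ∂_3 = (20 − 20) − 0 = 0, and there is no ∂_3, so H_2 = 0.

(K is a triangulation of the Klein bottle.)

H_0 ≅ Z,  H_1 ≅ Z ⊕ Z/2,  H_2 = 0.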